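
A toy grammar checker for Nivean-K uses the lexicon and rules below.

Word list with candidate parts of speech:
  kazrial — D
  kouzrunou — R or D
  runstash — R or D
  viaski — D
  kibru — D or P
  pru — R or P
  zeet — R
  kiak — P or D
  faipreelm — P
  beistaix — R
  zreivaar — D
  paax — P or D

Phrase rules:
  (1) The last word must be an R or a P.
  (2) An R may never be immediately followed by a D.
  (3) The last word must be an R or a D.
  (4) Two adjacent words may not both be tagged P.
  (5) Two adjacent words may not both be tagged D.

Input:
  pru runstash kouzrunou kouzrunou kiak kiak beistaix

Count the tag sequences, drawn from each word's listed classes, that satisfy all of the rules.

Candidates per position — 1:pru {R,P}; 2:runstash {R,D}; 3:kouzrunou {R,D}; 4:kouzrunou {R,D}; 5:kiak {P,D}; 6:kiak {P,D}; 7:beistaix {R}.
There are 64 candidate sequences in total.
The sequences that satisfy every rule: R R R R P D R; P R R R P D R; P D R R P D R.
Count = 3.

3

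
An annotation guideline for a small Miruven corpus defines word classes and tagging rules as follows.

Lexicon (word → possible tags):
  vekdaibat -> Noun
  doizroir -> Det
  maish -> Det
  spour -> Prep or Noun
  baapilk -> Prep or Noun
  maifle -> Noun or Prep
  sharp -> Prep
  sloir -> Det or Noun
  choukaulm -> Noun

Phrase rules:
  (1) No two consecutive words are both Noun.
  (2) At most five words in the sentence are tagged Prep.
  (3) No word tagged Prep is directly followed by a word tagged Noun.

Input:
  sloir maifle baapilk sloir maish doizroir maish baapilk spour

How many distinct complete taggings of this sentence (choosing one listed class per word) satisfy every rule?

6

Candidates per position — 1:sloir {Det,Noun}; 2:maifle {Noun,Prep}; 3:baapilk {Prep,Noun}; 4:sloir {Det,Noun}; 5:maish {Det}; 6:doizroir {Det}; 7:maish {Det}; 8:baapilk {Prep,Noun}; 9:spour {Prep,Noun}.
There are 64 candidate sequences in total.
Checking each against the rules leaves 6 sequences.
Count = 6.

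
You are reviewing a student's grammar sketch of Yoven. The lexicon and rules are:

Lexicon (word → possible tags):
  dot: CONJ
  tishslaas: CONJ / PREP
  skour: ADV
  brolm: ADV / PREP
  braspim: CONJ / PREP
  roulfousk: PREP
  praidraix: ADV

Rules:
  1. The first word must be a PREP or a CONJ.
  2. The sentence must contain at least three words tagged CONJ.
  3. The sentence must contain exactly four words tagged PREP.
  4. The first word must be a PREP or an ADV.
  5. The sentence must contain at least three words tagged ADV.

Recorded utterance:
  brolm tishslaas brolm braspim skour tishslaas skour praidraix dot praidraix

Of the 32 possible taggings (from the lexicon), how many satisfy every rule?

0

Candidates per position — 1:brolm {ADV,PREP}; 2:tishslaas {CONJ,PREP}; 3:brolm {ADV,PREP}; 4:braspim {CONJ,PREP}; 5:skour {ADV}; 6:tishslaas {CONJ,PREP}; 7:skour {ADV}; 8:praidraix {ADV}; 9:dot {CONJ}; 10:praidraix {ADV}.
There are 32 candidate sequences in total.
Every candidate sequence violates at least one rule; no consistent tagging exists.
Count = 0.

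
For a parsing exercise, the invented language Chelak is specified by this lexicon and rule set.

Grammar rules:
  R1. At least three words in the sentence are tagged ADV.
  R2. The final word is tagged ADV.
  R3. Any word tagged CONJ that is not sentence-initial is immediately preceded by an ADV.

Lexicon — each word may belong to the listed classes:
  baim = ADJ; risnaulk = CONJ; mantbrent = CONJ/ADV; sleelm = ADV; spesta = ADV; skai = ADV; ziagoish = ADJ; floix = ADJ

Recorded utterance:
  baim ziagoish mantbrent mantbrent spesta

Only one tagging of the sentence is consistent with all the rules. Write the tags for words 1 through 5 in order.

Candidates per position — 1:baim {ADJ}; 2:ziagoish {ADJ}; 3:mantbrent {CONJ,ADV}; 4:mantbrent {CONJ,ADV}; 5:spesta {ADV}.
Position 3: CONJ is ruled out by rule 1; that leaves ADV.
Position 4: CONJ is ruled out by rule 1; that leaves ADV.
The only consistent sequence is: ADJ ADJ ADV ADV ADV.
Rule-by-rule: rule 1 ok; rule 2 ok; rule 3 ok.

ADJ ADJ ADV ADV ADV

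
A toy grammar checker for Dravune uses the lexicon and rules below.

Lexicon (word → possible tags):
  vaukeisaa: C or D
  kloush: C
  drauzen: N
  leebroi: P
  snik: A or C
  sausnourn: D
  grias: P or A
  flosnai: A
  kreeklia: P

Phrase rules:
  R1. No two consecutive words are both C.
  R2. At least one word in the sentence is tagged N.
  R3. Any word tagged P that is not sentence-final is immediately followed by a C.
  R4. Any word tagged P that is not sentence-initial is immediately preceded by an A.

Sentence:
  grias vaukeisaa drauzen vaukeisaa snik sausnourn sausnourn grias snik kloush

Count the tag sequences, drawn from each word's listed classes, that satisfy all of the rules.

Candidates per position — 1:grias {P,A}; 2:vaukeisaa {C,D}; 3:drauzen {N}; 4:vaukeisaa {C,D}; 5:snik {A,C}; 6:sausnourn {D}; 7:sausnourn {D}; 8:grias {P,A}; 9:snik {A,C}; 10:kloush {C}.
There are 64 candidate sequences in total.
Checking each against the rules leaves 9 sequences.
Count = 9.

9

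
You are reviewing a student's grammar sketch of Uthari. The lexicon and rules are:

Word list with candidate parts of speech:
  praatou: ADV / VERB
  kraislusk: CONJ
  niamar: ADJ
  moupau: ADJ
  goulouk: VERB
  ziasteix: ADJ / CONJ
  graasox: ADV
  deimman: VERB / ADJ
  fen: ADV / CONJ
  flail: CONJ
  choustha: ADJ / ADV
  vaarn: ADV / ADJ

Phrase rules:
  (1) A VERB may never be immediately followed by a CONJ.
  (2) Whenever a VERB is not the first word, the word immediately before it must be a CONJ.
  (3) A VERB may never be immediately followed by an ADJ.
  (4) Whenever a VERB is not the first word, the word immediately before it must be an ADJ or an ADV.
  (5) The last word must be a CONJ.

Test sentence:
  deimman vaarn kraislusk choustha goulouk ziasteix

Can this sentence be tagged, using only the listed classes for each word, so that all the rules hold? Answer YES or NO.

Candidates per position — 1:deimman {VERB,ADJ}; 2:vaarn {ADV,ADJ}; 3:kraislusk {CONJ}; 4:choustha {ADJ,ADV}; 5:goulouk {VERB}; 6:ziasteix {ADJ,CONJ}.
Rule 2 cannot be satisfied by any choice of tags from the lexicon.
So there is no consistent tagging.

NO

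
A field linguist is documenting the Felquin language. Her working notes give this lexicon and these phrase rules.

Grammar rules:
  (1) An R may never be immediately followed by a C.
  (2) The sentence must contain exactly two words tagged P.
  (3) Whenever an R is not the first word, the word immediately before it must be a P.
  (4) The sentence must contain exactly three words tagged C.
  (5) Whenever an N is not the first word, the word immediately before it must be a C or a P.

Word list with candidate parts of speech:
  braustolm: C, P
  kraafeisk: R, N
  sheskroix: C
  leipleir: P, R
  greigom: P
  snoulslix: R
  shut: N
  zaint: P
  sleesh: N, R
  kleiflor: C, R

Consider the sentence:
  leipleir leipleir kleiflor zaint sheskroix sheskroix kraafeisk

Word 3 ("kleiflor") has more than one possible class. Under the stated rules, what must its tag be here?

C

Candidates per position — 1:leipleir {P,R}; 2:leipleir {P,R}; 3:kleiflor {C,R}; 4:zaint {P}; 5:sheskroix {C}; 6:sheskroix {C}; 7:kraafeisk {R,N}.
Position 3: R is ruled out by rule 4; that leaves C.
Position 7: R is ruled out by rule 3; that leaves N.
Position 2: R is ruled out by rule 1; that leaves P.
Position 1: P is ruled out by rule 2; that leaves R.
The unique satisfying tagging is: R P C P C C N.
Verifying each rule — rule 1 ok; rule 2 ok; rule 3 ok; rule 4 ok; rule 5 ok.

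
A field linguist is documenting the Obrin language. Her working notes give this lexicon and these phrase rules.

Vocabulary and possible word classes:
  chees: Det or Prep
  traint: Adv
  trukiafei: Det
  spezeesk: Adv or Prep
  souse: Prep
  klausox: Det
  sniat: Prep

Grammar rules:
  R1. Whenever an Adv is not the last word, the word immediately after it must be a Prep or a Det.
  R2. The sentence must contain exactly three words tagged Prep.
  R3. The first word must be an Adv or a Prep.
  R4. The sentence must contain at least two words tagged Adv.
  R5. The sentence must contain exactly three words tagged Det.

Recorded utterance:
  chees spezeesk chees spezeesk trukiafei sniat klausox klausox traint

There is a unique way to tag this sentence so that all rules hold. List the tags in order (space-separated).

Candidates per position — 1:chees {Det,Prep}; 2:spezeesk {Adv,Prep}; 3:chees {Det,Prep}; 4:spezeesk {Adv,Prep}; 5:trukiafei {Det}; 6:sniat {Prep}; 7:klausox {Det}; 8:klausox {Det}; 9:traint {Adv}.
Position 1: tagging it Det would leave rule 3 unsatisfiable, so it must be Prep.
Position 3: tagging it Det would leave rule 5 unsatisfiable, so it must be Prep.
Position 4: tagging it Prep would leave rule 2 unsatisfiable, so it must be Adv.
Position 2: tagging it Prep would leave rule 2 unsatisfiable, so it must be Adv.
The unique satisfying tagging is: Prep Adv Prep Adv Det Prep Det Det Adv.
Verifying each rule — rule 1 holds; rule 2 holds; rule 3 holds; rule 4 holds; rule 5 holds.

Prep Adv Prep Adv Det Prep Det Det Adv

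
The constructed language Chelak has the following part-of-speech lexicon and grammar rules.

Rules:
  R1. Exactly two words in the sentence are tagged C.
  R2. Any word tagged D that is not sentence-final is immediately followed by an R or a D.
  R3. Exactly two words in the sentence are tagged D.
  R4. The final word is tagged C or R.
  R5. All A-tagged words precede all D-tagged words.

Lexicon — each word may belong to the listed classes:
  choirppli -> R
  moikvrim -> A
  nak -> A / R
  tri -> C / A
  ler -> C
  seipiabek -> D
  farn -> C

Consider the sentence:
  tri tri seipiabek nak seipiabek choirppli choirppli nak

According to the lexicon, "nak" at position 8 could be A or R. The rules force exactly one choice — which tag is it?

R

Candidates per position — 1:tri {C,A}; 2:tri {C,A}; 3:seipiabek {D}; 4:nak {A,R}; 5:seipiabek {D}; 6:choirppli {R}; 7:choirppli {R}; 8:nak {A,R}.
If word 1 were A, no tagging could satisfy rule 1; so word 1 is C.
If word 2 were A, no tagging could satisfy rule 1; so word 2 is C.
If word 4 were A, no tagging could satisfy rule 2; so word 4 is R.
If word 8 were A, no tagging could satisfy rule 4; so word 8 is R.
That leaves exactly one tagging: C C D R D R R R.
Rule-by-rule: rule 1 satisfied; rule 2 satisfied; rule 3 satisfied; rule 4 satisfied; rule 5 satisfied.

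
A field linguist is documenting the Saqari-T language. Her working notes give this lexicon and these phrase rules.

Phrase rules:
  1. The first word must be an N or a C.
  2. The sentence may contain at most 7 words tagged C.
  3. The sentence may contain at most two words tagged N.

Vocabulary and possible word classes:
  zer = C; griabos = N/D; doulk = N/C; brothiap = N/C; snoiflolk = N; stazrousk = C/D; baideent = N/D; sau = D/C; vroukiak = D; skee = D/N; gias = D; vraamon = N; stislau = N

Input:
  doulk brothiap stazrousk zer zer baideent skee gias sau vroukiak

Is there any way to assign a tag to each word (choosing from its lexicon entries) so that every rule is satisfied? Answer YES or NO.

YES

Candidates per position — 1:doulk {N,C}; 2:brothiap {N,C}; 3:stazrousk {C,D}; 4:zer {C}; 5:zer {C}; 6:baideent {N,D}; 7:skee {D,N}; 8:gias {D}; 9:sau {D,C}; 10:vroukiak {D}.
One satisfying assignment: C N C C C D D D D D.
Check: rule 1 ok; rule 2 ok; rule 3 ok.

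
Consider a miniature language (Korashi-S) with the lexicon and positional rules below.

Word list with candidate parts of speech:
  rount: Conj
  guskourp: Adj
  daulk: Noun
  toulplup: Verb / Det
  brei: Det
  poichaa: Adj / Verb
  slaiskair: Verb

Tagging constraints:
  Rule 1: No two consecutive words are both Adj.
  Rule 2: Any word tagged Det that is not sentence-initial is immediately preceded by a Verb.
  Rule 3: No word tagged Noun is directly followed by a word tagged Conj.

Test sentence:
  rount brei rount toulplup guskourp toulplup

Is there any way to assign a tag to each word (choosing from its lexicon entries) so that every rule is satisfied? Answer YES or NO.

NO

Candidates per position — 1:rount {Conj}; 2:brei {Det}; 3:rount {Conj}; 4:toulplup {Verb,Det}; 5:guskourp {Adj}; 6:toulplup {Verb,Det}.
Rule 2 cannot be satisfied by any choice of tags from the lexicon.
So there is no consistent tagging.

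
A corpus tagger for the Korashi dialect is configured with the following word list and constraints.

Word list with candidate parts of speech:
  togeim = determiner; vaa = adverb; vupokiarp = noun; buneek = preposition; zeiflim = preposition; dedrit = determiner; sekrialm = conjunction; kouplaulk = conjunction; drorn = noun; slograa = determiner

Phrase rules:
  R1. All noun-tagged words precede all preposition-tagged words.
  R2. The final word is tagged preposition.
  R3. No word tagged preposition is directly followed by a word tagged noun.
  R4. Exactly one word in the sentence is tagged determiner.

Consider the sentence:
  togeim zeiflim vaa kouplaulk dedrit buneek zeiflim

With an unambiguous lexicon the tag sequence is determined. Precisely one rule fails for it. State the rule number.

4

Fixed tagging: determiner preposition adverb conjunction determiner preposition preposition.
Rule check: R1 ✓, R2 ✓, R3 ✓, R4 ✗.
Only rule 4 fails.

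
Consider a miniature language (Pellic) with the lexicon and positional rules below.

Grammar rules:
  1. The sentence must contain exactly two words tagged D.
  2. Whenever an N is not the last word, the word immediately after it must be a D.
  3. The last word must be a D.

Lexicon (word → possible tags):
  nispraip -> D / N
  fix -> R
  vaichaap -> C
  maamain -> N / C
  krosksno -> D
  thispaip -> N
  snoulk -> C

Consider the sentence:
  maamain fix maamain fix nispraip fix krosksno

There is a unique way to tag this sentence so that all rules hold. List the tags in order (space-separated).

Candidates per position — 1:maamain {N,C}; 2:fix {R}; 3:maamain {N,C}; 4:fix {R}; 5:nispraip {D,N}; 6:fix {R}; 7:krosksno {D}.
If word 1 were N, no tagging could satisfy rule 2; so word 1 is C.
If word 3 were N, no tagging could satisfy rule 2; so word 3 is C.
If word 5 were N, no tagging could satisfy rule 1; so word 5 is D.
The only consistent sequence is: C R C R D R D.
Rule-by-rule: rule 1 holds; rule 2 holds; rule 3 holds.

C R C R D R D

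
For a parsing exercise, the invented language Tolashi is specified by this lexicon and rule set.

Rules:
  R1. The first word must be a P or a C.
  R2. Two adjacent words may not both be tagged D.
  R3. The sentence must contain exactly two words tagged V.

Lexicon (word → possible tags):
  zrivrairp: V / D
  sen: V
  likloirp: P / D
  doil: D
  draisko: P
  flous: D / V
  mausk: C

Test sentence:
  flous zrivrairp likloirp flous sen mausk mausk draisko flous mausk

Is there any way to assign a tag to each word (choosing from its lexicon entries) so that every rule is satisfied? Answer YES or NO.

Candidates per position — 1:flous {D,V}; 2:zrivrairp {V,D}; 3:likloirp {P,D}; 4:flous {D,V}; 5:sen {V}; 6:mausk {C}; 7:mausk {C}; 8:draisko {P}; 9:flous {D,V}; 10:mausk {C}.
Rule 1 cannot be satisfied by any choice of tags from the lexicon.
So there is no consistent tagging.

NO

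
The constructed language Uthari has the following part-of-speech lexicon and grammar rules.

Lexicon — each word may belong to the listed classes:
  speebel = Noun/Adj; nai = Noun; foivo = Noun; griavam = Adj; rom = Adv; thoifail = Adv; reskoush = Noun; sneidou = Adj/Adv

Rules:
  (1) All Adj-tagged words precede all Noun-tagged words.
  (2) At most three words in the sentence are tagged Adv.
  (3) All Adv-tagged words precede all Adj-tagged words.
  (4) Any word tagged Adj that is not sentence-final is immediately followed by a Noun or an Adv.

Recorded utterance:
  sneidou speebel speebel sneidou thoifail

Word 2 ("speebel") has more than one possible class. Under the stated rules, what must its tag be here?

Noun

Candidates per position — 1:sneidou {Adj,Adv}; 2:speebel {Noun,Adj}; 3:speebel {Noun,Adj}; 4:sneidou {Adj,Adv}; 5:thoifail {Adv}.
Position 1: Adj is ruled out by rule 3; that leaves Adv.
Position 2: Adj is ruled out by rule 3; that leaves Noun.
Position 3: Adj is ruled out by rule 1; that leaves Noun.
Position 4: Adj is ruled out by rule 1; that leaves Adv.
The unique satisfying tagging is: Adv Noun Noun Adv Adv.
Verifying each rule — rule 1 satisfied; rule 2 satisfied; rule 3 satisfied; rule 4 satisfied.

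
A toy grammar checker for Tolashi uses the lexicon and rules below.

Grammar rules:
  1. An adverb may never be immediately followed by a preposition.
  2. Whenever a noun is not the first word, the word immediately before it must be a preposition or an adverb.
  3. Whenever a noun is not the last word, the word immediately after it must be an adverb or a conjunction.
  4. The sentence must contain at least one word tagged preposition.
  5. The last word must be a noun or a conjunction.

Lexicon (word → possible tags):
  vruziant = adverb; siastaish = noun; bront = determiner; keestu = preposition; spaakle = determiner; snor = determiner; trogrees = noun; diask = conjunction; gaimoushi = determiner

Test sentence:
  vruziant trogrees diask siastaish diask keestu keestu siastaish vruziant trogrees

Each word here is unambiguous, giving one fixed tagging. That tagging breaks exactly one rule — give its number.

Fixed tagging: adverb noun conjunction noun conjunction preposition preposition noun adverb noun.
Rule check: R1 ok, R2 fails, R3 ok, R4 ok, R5 ok.
Only rule 2 fails.

2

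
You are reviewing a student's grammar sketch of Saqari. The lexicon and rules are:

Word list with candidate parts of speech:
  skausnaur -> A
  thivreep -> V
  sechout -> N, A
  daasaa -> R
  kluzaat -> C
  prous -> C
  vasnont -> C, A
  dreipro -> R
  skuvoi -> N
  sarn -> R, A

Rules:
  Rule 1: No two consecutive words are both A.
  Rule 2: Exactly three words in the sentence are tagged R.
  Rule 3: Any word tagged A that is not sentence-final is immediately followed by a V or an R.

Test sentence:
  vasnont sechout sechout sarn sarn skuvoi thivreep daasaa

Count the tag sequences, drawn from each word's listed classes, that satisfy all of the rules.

2

Candidates per position — 1:vasnont {C,A}; 2:sechout {N,A}; 3:sechout {N,A}; 4:sarn {R,A}; 5:sarn {R,A}; 6:skuvoi {N}; 7:thivreep {V}; 8:daasaa {R}.
There are 32 candidate sequences in total.
The sequences that satisfy every rule: C N N R R N V R; C N A R R N V R.
Count = 2.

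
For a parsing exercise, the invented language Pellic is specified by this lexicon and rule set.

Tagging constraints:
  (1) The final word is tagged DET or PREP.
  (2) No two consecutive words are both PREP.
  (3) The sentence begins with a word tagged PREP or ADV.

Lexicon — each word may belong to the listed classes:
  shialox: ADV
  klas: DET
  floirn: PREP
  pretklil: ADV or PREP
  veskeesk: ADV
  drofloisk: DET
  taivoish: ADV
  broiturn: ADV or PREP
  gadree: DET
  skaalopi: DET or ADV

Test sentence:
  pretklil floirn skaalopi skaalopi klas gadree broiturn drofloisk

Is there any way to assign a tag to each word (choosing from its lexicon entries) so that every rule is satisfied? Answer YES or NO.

Candidates per position — 1:pretklil {ADV,PREP}; 2:floirn {PREP}; 3:skaalopi {DET,ADV}; 4:skaalopi {DET,ADV}; 5:klas {DET}; 6:gadree {DET}; 7:broiturn {ADV,PREP}; 8:drofloisk {DET}.
One satisfying assignment: ADV PREP ADV ADV DET DET PREP DET.
Check: rule 1 ✓; rule 2 ✓; rule 3 ✓.

YES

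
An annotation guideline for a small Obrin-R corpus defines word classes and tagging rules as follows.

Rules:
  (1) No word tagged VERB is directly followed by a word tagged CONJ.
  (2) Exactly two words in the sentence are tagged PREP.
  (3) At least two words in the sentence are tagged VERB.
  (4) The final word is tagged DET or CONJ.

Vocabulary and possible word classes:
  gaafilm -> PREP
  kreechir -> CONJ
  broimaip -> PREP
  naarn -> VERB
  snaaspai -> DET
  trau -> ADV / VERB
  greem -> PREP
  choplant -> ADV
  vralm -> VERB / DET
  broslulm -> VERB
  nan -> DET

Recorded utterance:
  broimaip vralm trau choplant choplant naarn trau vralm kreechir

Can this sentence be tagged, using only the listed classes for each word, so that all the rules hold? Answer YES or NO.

NO

Candidates per position — 1:broimaip {PREP}; 2:vralm {VERB,DET}; 3:trau {ADV,VERB}; 4:choplant {ADV}; 5:choplant {ADV}; 6:naarn {VERB}; 7:trau {ADV,VERB}; 8:vralm {VERB,DET}; 9:kreechir {CONJ}.
Rule 2 cannot be satisfied by any choice of tags from the lexicon.
So there is no consistent tagging.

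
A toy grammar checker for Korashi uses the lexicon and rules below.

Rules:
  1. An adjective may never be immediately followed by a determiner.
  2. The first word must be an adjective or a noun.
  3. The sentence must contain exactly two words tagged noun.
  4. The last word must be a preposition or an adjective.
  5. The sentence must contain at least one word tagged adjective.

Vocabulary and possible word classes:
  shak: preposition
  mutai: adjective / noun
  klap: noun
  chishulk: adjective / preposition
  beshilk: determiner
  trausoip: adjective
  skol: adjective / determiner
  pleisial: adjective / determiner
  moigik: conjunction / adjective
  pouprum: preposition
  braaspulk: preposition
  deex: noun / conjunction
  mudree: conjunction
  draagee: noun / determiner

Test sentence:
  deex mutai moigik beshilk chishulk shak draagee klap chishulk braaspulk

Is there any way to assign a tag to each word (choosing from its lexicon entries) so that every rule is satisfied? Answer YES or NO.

Candidates per position — 1:deex {noun,conjunction}; 2:mutai {adjective,noun}; 3:moigik {conjunction,adjective}; 4:beshilk {determiner}; 5:chishulk {adjective,preposition}; 6:shak {preposition}; 7:draagee {noun,determiner}; 8:klap {noun}; 9:chishulk {adjective,preposition}; 10:braaspulk {preposition}.
One satisfying assignment: noun adjective conjunction determiner adjective preposition determiner noun adjective preposition.
Verifying each rule — rule 1 satisfied; rule 2 satisfied; rule 3 satisfied; rule 4 satisfied; rule 5 satisfied.

YES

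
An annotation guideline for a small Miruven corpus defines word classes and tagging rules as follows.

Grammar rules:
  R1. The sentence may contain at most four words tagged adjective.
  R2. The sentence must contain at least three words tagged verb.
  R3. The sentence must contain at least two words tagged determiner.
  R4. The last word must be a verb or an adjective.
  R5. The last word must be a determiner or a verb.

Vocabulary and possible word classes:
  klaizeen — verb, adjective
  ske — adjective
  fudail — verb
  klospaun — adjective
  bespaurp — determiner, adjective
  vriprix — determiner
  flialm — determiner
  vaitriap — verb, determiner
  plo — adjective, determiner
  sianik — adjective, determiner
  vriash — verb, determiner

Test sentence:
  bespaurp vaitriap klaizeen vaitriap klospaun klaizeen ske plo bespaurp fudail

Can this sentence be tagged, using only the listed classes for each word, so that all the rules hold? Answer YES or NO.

YES

Candidates per position — 1:bespaurp {determiner,adjective}; 2:vaitriap {verb,determiner}; 3:klaizeen {verb,adjective}; 4:vaitriap {verb,determiner}; 5:klospaun {adjective}; 6:klaizeen {verb,adjective}; 7:ske {adjective}; 8:plo {adjective,determiner}; 9:bespaurp {determiner,adjective}; 10:fudail {verb}.
One satisfying assignment: determiner verb adjective verb adjective verb adjective adjective determiner verb.
Verifying each rule — rule 1 holds; rule 2 holds; rule 3 holds; rule 4 holds; rule 5 holds.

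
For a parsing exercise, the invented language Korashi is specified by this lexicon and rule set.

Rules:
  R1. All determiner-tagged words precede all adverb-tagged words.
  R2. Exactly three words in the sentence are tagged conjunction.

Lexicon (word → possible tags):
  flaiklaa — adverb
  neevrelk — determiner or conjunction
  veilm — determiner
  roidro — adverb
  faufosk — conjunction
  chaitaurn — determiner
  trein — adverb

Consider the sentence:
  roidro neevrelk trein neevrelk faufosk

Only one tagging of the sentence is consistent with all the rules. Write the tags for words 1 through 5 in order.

adverb conjunction adverb conjunction conjunction

Candidates per position — 1:roidro {adverb}; 2:neevrelk {determiner,conjunction}; 3:trein {adverb}; 4:neevrelk {determiner,conjunction}; 5:faufosk {conjunction}.
Position 2: determiner is ruled out by rule 1; that leaves conjunction.
Position 4: determiner is ruled out by rule 1; that leaves conjunction.
That leaves exactly one tagging: adverb conjunction adverb conjunction conjunction.
Check: rule 1 holds; rule 2 holds.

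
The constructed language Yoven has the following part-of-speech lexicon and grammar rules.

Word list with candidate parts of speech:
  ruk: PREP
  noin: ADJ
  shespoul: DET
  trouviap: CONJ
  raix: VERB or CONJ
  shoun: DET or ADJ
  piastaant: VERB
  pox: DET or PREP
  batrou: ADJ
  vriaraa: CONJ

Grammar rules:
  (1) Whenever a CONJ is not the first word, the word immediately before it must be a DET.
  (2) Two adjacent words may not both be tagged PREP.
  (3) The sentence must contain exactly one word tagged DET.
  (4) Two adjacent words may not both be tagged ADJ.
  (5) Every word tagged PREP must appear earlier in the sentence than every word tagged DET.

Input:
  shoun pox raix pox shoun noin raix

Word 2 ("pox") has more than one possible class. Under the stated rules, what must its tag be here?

PREP

Candidates per position — 1:shoun {DET,ADJ}; 2:pox {DET,PREP}; 3:raix {VERB,CONJ}; 4:pox {DET,PREP}; 5:shoun {DET,ADJ}; 6:noin {ADJ}; 7:raix {VERB,CONJ}.
Position 5: ADJ is ruled out by rule 4; that leaves DET.
Position 7: CONJ is ruled out by rule 1; that leaves VERB.
Position 1: DET is ruled out by rule 3; that leaves ADJ.
Position 2: DET is ruled out by rule 3; that leaves PREP.
Position 3: CONJ is ruled out by rule 1; that leaves VERB.
Position 4: DET is ruled out by rule 3; that leaves PREP.
The only consistent sequence is: ADJ PREP VERB PREP DET ADJ VERB.
Verifying each rule — rule 1 satisfied; rule 2 satisfied; rule 3 satisfied; rule 4 satisfied; rule 5 satisfied.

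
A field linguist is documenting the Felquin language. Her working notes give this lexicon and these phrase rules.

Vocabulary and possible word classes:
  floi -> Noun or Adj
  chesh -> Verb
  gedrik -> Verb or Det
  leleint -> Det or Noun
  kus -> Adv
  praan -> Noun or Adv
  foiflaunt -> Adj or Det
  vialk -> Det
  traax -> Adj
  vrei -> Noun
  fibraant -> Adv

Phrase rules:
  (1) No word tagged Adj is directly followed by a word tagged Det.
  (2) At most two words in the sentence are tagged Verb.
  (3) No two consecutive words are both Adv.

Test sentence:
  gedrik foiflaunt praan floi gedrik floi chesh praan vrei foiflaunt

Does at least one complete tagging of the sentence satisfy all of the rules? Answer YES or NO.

Candidates per position — 1:gedrik {Verb,Det}; 2:foiflaunt {Adj,Det}; 3:praan {Noun,Adv}; 4:floi {Noun,Adj}; 5:gedrik {Verb,Det}; 6:floi {Noun,Adj}; 7:chesh {Verb}; 8:praan {Noun,Adv}; 9:vrei {Noun}; 10:foiflaunt {Adj,Det}.
One satisfying assignment: Det Adj Adv Noun Det Noun Verb Noun Noun Adj.
Check: rule 1 holds; rule 2 holds; rule 3 holds.

YES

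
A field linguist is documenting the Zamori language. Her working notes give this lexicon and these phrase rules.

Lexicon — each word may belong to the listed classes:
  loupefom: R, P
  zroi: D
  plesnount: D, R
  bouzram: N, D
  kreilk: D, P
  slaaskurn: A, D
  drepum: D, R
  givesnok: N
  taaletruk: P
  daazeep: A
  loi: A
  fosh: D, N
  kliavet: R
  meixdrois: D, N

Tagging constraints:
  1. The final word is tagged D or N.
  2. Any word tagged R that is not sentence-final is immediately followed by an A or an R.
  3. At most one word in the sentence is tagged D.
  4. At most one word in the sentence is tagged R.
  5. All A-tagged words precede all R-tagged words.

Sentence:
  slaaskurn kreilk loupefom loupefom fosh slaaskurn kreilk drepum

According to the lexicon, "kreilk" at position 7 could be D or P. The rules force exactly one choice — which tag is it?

P

Candidates per position — 1:slaaskurn {A,D}; 2:kreilk {D,P}; 3:loupefom {R,P}; 4:loupefom {R,P}; 5:fosh {D,N}; 6:slaaskurn {A,D}; 7:kreilk {D,P}; 8:drepum {D,R}.
Position 3: tagging it R would leave rule 2 unsatisfiable, so it must be P.
Position 4: tagging it R would leave rule 2 unsatisfiable, so it must be P.
Position 8: tagging it R would leave rule 1 unsatisfiable, so it must be D.
Position 1: tagging it D would leave rule 3 unsatisfiable, so it must be A.
Position 2: tagging it D would leave rule 3 unsatisfiable, so it must be P.
Position 5: tagging it D would leave rule 3 unsatisfiable, so it must be N.
Position 6: tagging it D would leave rule 3 unsatisfiable, so it must be A.
Position 7: tagging it D would leave rule 3 unsatisfiable, so it must be P.
The only consistent sequence is: A P P P N A P D.
Checking: rule 1 satisfied; rule 2 satisfied; rule 3 satisfied; rule 4 satisfied; rule 5 satisfied.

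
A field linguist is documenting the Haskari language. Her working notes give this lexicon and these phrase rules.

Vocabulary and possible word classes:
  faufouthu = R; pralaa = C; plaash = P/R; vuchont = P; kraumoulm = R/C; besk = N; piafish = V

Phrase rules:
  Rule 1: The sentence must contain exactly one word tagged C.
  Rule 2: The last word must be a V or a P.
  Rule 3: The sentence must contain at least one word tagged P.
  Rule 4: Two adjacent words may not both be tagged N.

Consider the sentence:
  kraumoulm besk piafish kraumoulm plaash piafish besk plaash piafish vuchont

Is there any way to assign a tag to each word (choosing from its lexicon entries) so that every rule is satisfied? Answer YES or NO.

YES

Candidates per position — 1:kraumoulm {R,C}; 2:besk {N}; 3:piafish {V}; 4:kraumoulm {R,C}; 5:plaash {P,R}; 6:piafish {V}; 7:besk {N}; 8:plaash {P,R}; 9:piafish {V}; 10:vuchont {P}.
One satisfying assignment: C N V R R V N R V P.
Checking: rule 1 ✓; rule 2 ✓; rule 3 ✓; rule 4 ✓.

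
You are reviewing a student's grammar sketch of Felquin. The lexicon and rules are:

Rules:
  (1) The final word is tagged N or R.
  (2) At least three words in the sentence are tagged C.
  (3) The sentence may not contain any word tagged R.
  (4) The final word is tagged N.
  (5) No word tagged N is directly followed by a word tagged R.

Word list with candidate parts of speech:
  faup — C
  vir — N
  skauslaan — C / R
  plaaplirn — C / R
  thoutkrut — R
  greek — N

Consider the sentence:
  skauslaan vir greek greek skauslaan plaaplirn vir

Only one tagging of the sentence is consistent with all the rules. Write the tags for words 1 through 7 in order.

C N N N C C N

Candidates per position — 1:skauslaan {C,R}; 2:vir {N}; 3:greek {N}; 4:greek {N}; 5:skauslaan {C,R}; 6:plaaplirn {C,R}; 7:vir {N}.
Position 1: tagging it R would leave rule 2 unsatisfiable, so it must be C.
Position 5: tagging it R would leave rule 2 unsatisfiable, so it must be C.
Position 6: tagging it R would leave rule 2 unsatisfiable, so it must be C.
The only consistent sequence is: C N N N C C N.
Rule-by-rule: rule 1 satisfied; rule 2 satisfied; rule 3 satisfied; rule 4 satisfied; rule 5 satisfied.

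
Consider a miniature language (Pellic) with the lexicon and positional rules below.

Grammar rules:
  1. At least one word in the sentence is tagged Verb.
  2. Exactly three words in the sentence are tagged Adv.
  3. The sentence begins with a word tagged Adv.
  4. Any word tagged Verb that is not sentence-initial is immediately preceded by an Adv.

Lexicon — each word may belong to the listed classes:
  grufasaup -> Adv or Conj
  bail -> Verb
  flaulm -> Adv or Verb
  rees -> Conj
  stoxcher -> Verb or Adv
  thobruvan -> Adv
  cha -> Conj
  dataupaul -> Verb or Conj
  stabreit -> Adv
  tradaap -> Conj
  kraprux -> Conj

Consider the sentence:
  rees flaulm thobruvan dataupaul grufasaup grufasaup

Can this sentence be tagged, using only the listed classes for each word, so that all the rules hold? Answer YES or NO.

Candidates per position — 1:rees {Conj}; 2:flaulm {Adv,Verb}; 3:thobruvan {Adv}; 4:dataupaul {Verb,Conj}; 5:grufasaup {Adv,Conj}; 6:grufasaup {Adv,Conj}.
Rule 3 cannot be satisfied by any choice of tags from the lexicon.
So there is no consistent tagging.

NO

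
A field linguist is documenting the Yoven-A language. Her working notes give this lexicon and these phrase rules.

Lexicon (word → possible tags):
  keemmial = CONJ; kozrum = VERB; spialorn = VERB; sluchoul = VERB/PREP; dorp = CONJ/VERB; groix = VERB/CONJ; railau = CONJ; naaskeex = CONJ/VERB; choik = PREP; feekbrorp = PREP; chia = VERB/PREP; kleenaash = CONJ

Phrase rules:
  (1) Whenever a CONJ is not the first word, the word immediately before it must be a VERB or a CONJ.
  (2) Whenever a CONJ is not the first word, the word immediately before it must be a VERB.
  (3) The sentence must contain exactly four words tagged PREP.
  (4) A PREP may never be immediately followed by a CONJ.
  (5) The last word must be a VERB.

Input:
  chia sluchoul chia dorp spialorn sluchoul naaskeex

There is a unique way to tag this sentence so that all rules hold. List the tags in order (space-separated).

PREP PREP PREP VERB VERB PREP VERB

Candidates per position — 1:chia {VERB,PREP}; 2:sluchoul {VERB,PREP}; 3:chia {VERB,PREP}; 4:dorp {CONJ,VERB}; 5:spialorn {VERB}; 6:sluchoul {VERB,PREP}; 7:naaskeex {CONJ,VERB}.
At position 1, choosing VERB makes rule 3 impossible to satisfy; hence PREP.
At position 2, choosing VERB makes rule 3 impossible to satisfy; hence PREP.
At position 3, choosing VERB makes rule 3 impossible to satisfy; hence PREP.
At position 4, choosing CONJ makes rule 1 impossible to satisfy; hence VERB.
At position 6, choosing VERB makes rule 3 impossible to satisfy; hence PREP.
At position 7, choosing CONJ makes rule 1 impossible to satisfy; hence VERB.
So the tagging must be: PREP PREP PREP VERB VERB PREP VERB.
Checking: rule 1 satisfied; rule 2 satisfied; rule 3 satisfied; rule 4 satisfied; rule 5 satisfied.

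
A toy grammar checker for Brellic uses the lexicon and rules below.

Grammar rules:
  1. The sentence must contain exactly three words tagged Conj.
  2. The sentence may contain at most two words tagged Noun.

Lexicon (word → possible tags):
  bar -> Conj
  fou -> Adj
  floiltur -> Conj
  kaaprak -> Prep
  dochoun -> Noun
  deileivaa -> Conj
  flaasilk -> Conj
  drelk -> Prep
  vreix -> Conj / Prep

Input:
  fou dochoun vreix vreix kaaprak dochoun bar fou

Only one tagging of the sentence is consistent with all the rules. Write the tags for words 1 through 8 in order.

Candidates per position — 1:fou {Adj}; 2:dochoun {Noun}; 3:vreix {Conj,Prep}; 4:vreix {Conj,Prep}; 5:kaaprak {Prep}; 6:dochoun {Noun}; 7:bar {Conj}; 8:fou {Adj}.
Word 3 cannot be Prep — rule 1 would then fail for every completion. It is Conj.
Word 4 cannot be Prep — rule 1 would then fail for every completion. It is Conj.
That leaves exactly one tagging: Adj Noun Conj Conj Prep Noun Conj Adj.
Check: rule 1 ✓; rule 2 ✓.

Adj Noun Conj Conj Prep Noun Conj Adj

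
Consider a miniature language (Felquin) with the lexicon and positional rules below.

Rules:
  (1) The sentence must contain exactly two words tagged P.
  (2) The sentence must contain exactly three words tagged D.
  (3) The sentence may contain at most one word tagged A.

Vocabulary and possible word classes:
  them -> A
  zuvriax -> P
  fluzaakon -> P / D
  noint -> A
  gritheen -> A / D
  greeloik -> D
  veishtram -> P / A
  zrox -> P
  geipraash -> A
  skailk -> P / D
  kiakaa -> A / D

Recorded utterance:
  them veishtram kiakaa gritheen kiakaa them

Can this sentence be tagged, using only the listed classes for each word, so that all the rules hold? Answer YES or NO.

NO

Candidates per position — 1:them {A}; 2:veishtram {P,A}; 3:kiakaa {A,D}; 4:gritheen {A,D}; 5:kiakaa {A,D}; 6:them {A}.
Rule 1 cannot be satisfied by any choice of tags from the lexicon.
So there is no consistent tagging.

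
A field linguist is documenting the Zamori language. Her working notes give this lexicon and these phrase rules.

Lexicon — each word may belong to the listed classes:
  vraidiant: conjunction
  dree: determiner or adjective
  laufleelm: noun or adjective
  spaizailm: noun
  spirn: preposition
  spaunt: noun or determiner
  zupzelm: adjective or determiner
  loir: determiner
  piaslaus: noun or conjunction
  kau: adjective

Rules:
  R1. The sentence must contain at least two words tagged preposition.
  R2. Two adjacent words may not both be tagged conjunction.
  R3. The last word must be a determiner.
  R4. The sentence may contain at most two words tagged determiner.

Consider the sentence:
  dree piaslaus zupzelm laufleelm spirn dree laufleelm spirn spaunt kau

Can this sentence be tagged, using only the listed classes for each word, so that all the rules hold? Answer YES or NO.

NO

Candidates per position — 1:dree {determiner,adjective}; 2:piaslaus {noun,conjunction}; 3:zupzelm {adjective,determiner}; 4:laufleelm {noun,adjective}; 5:spirn {preposition}; 6:dree {determiner,adjective}; 7:laufleelm {noun,adjective}; 8:spirn {preposition}; 9:spaunt {noun,determiner}; 10:kau {adjective}.
Rule 3 cannot be satisfied by any choice of tags from the lexicon.
So there is no consistent tagging.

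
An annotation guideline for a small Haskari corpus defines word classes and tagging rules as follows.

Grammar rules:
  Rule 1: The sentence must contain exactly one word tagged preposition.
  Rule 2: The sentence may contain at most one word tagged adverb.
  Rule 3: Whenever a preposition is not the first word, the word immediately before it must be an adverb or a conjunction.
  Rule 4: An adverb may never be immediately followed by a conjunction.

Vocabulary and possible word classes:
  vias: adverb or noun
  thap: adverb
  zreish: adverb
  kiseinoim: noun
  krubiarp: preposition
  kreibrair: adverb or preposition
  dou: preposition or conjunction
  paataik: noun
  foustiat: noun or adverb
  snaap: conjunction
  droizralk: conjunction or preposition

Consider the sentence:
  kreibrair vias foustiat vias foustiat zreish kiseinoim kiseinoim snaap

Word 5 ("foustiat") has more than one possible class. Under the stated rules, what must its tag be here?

Candidates per position — 1:kreibrair {adverb,preposition}; 2:vias {adverb,noun}; 3:foustiat {noun,adverb}; 4:vias {adverb,noun}; 5:foustiat {noun,adverb}; 6:zreish {adverb}; 7:kiseinoim {noun}; 8:kiseinoim {noun}; 9:snaap {conjunction}.
Position 1: adverb is ruled out by rule 1; that leaves preposition.
Position 2: adverb is ruled out by rule 2; that leaves noun.
Position 3: adverb is ruled out by rule 2; that leaves noun.
Position 4: adverb is ruled out by rule 2; that leaves noun.
Position 5: adverb is ruled out by rule 2; that leaves noun.
The unique satisfying tagging is: preposition noun noun noun noun adverb noun noun conjunction.
Checking: rule 1 ✓; rule 2 ✓; rule 3 ✓; rule 4 ✓.

noun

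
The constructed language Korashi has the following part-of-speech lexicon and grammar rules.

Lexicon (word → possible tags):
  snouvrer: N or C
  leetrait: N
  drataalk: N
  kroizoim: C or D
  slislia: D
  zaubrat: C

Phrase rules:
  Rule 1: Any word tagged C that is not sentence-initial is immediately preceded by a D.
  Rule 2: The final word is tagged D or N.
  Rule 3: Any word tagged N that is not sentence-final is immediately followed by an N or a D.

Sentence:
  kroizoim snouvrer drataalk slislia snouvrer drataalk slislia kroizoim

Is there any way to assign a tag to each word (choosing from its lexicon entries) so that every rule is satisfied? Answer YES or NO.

Candidates per position — 1:kroizoim {C,D}; 2:snouvrer {N,C}; 3:drataalk {N}; 4:slislia {D}; 5:snouvrer {N,C}; 6:drataalk {N}; 7:slislia {D}; 8:kroizoim {C,D}.
One satisfying assignment: D N N D C N D D.
Check: rule 1 holds; rule 2 holds; rule 3 holds.

YES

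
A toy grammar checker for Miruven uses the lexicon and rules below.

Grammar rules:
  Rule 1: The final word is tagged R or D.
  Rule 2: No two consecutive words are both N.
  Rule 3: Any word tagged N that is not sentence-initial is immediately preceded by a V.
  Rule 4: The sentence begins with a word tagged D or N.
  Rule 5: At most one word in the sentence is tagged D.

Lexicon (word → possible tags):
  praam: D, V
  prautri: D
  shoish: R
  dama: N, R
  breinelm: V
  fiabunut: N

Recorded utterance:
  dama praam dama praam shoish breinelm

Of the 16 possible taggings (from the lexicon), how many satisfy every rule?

0

Candidates per position — 1:dama {N,R}; 2:praam {D,V}; 3:dama {N,R}; 4:praam {D,V}; 5:shoish {R}; 6:breinelm {V}.
There are 16 candidate sequences in total.
Rule 1 cannot be satisfied by any choice of tags from the lexicon.
So there is no consistent tagging.
Count = 0.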